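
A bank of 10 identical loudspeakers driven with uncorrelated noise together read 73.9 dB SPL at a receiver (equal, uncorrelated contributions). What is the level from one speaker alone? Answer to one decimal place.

10 equal incoherent sources add 10·log₁₀(10) = 10.00 dB over one source.
L_one = 73.9 − 10.00 = 63.9 dB SPL.

63.9 dB SPL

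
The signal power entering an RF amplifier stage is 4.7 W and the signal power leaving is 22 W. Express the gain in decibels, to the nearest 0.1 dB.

Power is a power quantity, so gain = 10·log₁₀(P_out/P_in).
10·log₁₀(22/4.7) = 10·log₁₀(4.681) = 6.7 dB.

6.7 dB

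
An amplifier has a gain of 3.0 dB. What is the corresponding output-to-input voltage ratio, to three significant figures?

1.41

Voltage ratio = 10^(dB/20).
10^(3.0/20) = 10^(0.1500) = 1.41.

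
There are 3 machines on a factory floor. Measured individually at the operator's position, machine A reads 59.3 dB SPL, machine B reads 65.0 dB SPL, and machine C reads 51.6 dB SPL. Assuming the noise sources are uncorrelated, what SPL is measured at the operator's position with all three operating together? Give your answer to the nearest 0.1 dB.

66.2 dB SPL

Incoherent sources sum as intensities:
L_total = 10·log₁₀(10^(59.3/10) + 10^(65.0/10) + 10^(51.6/10)) = 10·log₁₀(4158000) = 66.2 dB SPL.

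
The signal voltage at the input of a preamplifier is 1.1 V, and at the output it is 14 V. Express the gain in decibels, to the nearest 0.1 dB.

Voltage ratio → dB uses the 20·log₁₀ form:
20·log₁₀(14/1.1) = 20·log₁₀(12.73) = 22.1 dB.

22.1 dB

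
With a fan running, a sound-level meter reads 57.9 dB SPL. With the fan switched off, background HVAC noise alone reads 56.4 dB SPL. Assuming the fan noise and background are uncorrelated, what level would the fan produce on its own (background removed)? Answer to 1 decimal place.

52.6 dB SPL

Subtract intensities: L_src = 10·log₁₀(10^(L_total/10) − 10^(L_bg/10)).
L_src = 10·log₁₀(10^(57.9/10) − 10^(56.4/10)) = 10·log₁₀(180100) = 52.6 dB SPL.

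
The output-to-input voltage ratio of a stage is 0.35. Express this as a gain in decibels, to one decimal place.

Voltage ratio → dB uses the 20·log₁₀ form:
20·log₁₀(0.35) = -9.1 dB.

-9.1 dB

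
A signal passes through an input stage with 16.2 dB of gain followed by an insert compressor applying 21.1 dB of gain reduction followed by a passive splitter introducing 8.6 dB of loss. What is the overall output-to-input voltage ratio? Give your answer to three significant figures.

0.211

Net gain = 16.2 + (−21.1) + (−8.6) = -13.5 dB.
Voltage ratio = 10^(-13.5/20) = 0.211.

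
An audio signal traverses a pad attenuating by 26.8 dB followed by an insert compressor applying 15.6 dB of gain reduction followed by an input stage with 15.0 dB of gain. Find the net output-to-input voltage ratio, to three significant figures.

0.0427

Net gain = (−26.8) + (−15.6) + 15.0 = -27.4 dB.
Voltage ratio = 10^(-27.4/20) = 0.0427.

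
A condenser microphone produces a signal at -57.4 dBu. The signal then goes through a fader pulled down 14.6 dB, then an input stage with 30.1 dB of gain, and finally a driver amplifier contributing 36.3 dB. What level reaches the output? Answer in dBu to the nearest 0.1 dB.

-5.6 dBu

Cascaded gains and losses add directly in dB.
-57.4 − 14.6 + 30.1 + 36.3 = -5.6 dBu.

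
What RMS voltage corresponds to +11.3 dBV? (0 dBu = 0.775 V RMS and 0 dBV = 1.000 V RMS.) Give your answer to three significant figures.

3.67 V

V = 1.000 V × 10^(+11.3/20).
= 1.000 × 3.673 = 3.67 V.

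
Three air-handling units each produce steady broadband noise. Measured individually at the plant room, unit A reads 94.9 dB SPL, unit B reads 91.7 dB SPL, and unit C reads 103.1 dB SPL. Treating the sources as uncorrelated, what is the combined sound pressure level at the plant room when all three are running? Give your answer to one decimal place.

Incoherent sources sum as intensities:
L_total = 10·log₁₀(10^(94.9/10) + 10^(91.7/10) + 10^(103.1/10)) = 10·log₁₀(24987000000) = 104.0 dB SPL.

104.0 dB SPL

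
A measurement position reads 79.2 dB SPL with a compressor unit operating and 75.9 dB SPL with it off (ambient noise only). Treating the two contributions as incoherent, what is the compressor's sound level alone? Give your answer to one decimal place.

Subtract intensities: L_src = 10·log₁₀(10^(L_total/10) − 10^(L_bg/10)).
L_src = 10·log₁₀(10^(79.2/10) − 10^(75.9/10)) = 10·log₁₀(44270000) = 76.5 dB SPL.

76.5 dB SPL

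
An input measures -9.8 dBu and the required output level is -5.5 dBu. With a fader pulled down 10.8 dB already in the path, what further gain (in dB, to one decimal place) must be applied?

The required make-up gain is the shortfall in the dB sum.
G = -5.5 − (-9.8) + 10.8 = 15.1 dB.

15.1 dB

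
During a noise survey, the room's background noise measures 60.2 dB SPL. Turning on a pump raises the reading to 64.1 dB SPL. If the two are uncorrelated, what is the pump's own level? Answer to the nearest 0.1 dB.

Remove the background by subtracting linear intensities:
L_src = 10·log₁₀(10^(64.1/10) − 10^(60.2/10)) = 10·log₁₀(1523000) = 61.8 dB SPL.

61.8 dB SPL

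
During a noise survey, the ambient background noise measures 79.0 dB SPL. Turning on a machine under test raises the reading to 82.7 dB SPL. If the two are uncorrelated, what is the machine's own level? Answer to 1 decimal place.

80.3 dB SPL

Remove the background by subtracting linear intensities:
L_src = 10·log₁₀(10^(82.7/10) − 10^(79.0/10)) = 10·log₁₀(106800000) = 80.3 dB SPL.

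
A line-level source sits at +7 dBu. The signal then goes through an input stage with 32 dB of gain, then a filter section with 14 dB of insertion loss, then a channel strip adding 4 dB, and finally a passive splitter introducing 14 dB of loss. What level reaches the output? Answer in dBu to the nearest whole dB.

+15 dBu

Cascaded gains and losses add directly in dB.
+7 + 32 − 14 + 4 − 14 = +15 dBu.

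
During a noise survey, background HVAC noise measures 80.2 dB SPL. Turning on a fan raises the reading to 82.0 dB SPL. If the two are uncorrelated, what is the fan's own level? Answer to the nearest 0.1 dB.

77.3 dB SPL

Remove the background by subtracting linear intensities:
L_src = 10·log₁₀(10^(82.0/10) − 10^(80.2/10)) = 10·log₁₀(53780000) = 77.3 dB SPL.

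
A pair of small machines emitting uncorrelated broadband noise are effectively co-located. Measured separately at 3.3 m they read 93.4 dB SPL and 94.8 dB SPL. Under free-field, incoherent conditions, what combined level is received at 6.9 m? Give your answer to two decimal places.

90.76 dB SPL

Combined at 3.3 m: 10·log₁₀(10^(93.4/10)+10^(94.8/10)) = 97.166 dB SPL.
Then apply −20·log₁₀(6.9/3.3) = -6.407 dB → 90.76 dB SPL.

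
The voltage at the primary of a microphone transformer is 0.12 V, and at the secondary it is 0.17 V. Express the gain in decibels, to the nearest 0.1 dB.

3.0 dB

For a voltage ratio, dB = 20·log₁₀(V₂/V₁).
20·log₁₀(0.17/0.12) = 20·log₁₀(1.417) = 3.0 dB.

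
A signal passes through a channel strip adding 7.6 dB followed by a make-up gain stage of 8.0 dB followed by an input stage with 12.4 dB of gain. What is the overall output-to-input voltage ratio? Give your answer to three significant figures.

25.1

Net gain = 7.6 + 8.0 + 12.4 = 28.0 dB.
Voltage ratio = 10^(28.0/20) = 25.1.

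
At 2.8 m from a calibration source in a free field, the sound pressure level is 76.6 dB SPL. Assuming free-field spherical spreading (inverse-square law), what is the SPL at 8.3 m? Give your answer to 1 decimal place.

Free-field point source: level drops by 20·log₁₀ of the distance ratio.
ΔL = −20·log₁₀(8.3/2.8) = -9.44 dB, so L₂ = 76.6 + (-9.44) = 67.2 dB SPL.

67.2 dB SPL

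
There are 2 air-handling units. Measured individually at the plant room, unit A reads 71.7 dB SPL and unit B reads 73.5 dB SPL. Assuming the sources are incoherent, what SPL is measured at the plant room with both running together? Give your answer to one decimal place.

75.7 dB SPL

Incoherent sources sum as intensities:
L_total = 10·log₁₀(10^(71.7/10) + 10^(73.5/10)) = 10·log₁₀(37180000) = 75.7 dB SPL.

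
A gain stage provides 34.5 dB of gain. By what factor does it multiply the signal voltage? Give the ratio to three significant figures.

Voltage ratio = 10^(dB/20).
10^(34.5/20) = 10^(1.725) = 53.1.

53.1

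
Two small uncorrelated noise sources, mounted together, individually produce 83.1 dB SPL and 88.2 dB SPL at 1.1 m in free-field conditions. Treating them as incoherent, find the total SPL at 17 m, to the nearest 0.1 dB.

Combined at 1.1 m: 10·log₁₀(10^(83.1/10)+10^(88.2/10)) = 89.37 dB SPL.
Then apply −20·log₁₀(17/1.1) = -23.78 dB → 65.6 dB SPL.

65.6 dB SPL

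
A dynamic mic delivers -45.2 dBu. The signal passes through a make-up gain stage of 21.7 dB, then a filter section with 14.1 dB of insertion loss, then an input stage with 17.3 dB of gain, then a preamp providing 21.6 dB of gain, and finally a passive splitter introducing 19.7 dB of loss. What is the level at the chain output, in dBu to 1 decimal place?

-18.4 dBu

In dB, series stages simply add:
-45.2 + 21.7 − 14.1 + 17.3 + 21.6 − 19.7 = -18.4 dBu.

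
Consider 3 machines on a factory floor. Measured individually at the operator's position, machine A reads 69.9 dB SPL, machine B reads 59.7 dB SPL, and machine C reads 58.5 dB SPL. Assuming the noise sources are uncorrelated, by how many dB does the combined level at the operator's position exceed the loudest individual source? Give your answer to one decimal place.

Add the sources as powers (linear), then convert back to dB:
L_total = 10·log₁₀(10^(69.9/10) + 10^(59.7/10) + 10^(58.5/10)) = 70.57 dB SPL.
Excess over the loudest (69.9 dB): 70.57 − 69.9 = 0.7 dB.

0.7 dB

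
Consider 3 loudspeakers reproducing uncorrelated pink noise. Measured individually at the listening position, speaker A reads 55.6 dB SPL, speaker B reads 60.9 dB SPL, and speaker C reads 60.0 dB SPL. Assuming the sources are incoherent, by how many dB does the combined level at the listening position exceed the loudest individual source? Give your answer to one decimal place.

Uncorrelated sources add in intensity (power), not in dB.
L_total = 10·log₁₀(10^(55.6/10) + 10^(60.9/10) + 10^(60.0/10)) = 64.14 dB SPL.
Excess over the loudest (60.9 dB): 64.14 − 60.9 = 3.2 dB.

3.2 dB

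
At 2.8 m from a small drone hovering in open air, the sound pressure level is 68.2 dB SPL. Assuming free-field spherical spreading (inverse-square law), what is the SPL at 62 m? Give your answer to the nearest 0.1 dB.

Inverse-square spreading gives ΔL = −20·log₁₀(d₂/d₁).
ΔL = −20·log₁₀(62/2.8) = -26.90 dB, so L₂ = 68.2 + (-26.90) = 41.3 dB SPL.

41.3 dB SPL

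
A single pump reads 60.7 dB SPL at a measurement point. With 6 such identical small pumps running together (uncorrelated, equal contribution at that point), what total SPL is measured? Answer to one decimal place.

68.5 dB SPL

6 equal incoherent sources raise the level by 10·log₁₀(6) = 7.78 dB.
L_total = 60.7 + 7.78 = 68.5 dB SPL.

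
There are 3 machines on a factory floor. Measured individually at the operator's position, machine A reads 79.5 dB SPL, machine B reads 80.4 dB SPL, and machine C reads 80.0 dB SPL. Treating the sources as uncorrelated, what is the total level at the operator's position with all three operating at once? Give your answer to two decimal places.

84.75 dB SPL

Add the sources as powers (linear), then convert back to dB:
L_total = 10·log₁₀(10^(79.5/10) + 10^(80.4/10) + 10^(80.0/10)) = 10·log₁₀(298800000) = 84.75 dB SPL.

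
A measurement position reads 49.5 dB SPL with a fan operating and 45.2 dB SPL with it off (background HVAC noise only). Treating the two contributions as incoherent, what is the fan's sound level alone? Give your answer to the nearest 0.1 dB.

Subtract intensities: L_src = 10·log₁₀(10^(L_total/10) − 10^(L_bg/10)).
L_src = 10·log₁₀(10^(49.5/10) − 10^(45.2/10)) = 10·log₁₀(56010) = 47.5 dB SPL.

47.5 dB SPL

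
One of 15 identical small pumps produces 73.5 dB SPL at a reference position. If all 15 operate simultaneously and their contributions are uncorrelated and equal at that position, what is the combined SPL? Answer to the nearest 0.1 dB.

15 equal incoherent sources raise the level by 10·log₁₀(15) = 11.76 dB.
L_total = 73.5 + 11.76 = 85.3 dB SPL.

85.3 dB SPL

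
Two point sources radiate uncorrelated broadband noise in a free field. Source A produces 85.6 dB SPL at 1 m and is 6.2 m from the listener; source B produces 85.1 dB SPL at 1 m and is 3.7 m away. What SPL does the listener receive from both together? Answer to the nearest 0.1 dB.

75.2 dB SPL

At the listener: L_A = 85.6 − 20·log₁₀(6.2) = 69.75 dB; L_B = 85.1 − 20·log₁₀(3.7) = 73.74 dB.
Combined: 10·log₁₀(10^(69.75/10)+10^(73.74/10)) = 75.2 dB SPL.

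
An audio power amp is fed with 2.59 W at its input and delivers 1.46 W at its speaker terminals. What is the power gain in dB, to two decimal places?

Power is a power quantity, so gain = 10·log₁₀(P_out/P_in).
10·log₁₀(1.46/2.59) = 10·log₁₀(0.5637) = -2.49 dB.

-2.49 dB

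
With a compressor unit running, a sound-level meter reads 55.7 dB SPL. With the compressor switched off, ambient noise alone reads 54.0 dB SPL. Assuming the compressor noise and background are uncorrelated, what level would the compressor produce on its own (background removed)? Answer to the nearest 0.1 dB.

Remove the background by subtracting linear intensities:
L_src = 10·log₁₀(10^(55.7/10) − 10^(54.0/10)) = 10·log₁₀(120300) = 50.8 dB SPL.

50.8 dB SPL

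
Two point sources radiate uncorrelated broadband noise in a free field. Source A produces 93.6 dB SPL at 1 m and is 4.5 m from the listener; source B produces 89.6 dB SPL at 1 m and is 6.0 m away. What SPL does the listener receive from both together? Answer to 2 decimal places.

81.41 dB SPL

At the listener: L_A = 93.6 − 20·log₁₀(4.5) = 80.536 dB; L_B = 89.6 − 20·log₁₀(6.0) = 74.037 dB.
Combined: 10·log₁₀(10^(80.536/10)+10^(74.037/10)) = 81.41 dB SPL.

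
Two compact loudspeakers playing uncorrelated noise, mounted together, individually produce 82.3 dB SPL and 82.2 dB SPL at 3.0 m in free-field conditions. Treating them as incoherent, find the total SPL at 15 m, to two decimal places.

Combined at 3.0 m: 10·log₁₀(10^(82.3/10)+10^(82.2/10)) = 85.261 dB SPL.
Then apply −20·log₁₀(15/3.0) = -13.979 dB → 71.28 dB SPL.

71.28 dB SPL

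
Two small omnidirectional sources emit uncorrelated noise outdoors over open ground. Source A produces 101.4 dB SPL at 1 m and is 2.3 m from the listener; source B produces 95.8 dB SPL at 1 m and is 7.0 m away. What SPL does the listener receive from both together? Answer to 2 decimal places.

94.29 dB SPL

At the listener: L_A = 101.4 − 20·log₁₀(2.3) = 94.165 dB; L_B = 95.8 − 20·log₁₀(7.0) = 78.898 dB.
Combined: 10·log₁₀(10^(94.165/10)+10^(78.898/10)) = 94.29 dB SPL.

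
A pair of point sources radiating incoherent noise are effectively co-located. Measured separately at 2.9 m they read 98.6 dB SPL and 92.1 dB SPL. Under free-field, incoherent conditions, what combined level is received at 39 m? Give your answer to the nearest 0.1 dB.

76.9 dB SPL

Combined at 2.9 m: 10·log₁₀(10^(98.6/10)+10^(92.1/10)) = 99.48 dB SPL.
Then apply −20·log₁₀(39/2.9) = -22.57 dB → 76.9 dB SPL.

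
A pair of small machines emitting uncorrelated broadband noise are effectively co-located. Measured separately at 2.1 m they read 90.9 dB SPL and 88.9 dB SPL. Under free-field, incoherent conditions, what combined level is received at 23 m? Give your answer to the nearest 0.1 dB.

Combined at 2.1 m: 10·log₁₀(10^(90.9/10)+10^(88.9/10)) = 93.02 dB SPL.
Then apply −20·log₁₀(23/2.1) = -20.79 dB → 72.2 dB SPL.

72.2 dB SPL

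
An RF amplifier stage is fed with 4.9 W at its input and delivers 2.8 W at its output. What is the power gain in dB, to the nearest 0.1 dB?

-2.4 dB

For a power ratio, dB = 10·log₁₀(P₂/P₁).
10·log₁₀(2.8/4.9) = 10·log₁₀(0.5714) = -2.4 dB.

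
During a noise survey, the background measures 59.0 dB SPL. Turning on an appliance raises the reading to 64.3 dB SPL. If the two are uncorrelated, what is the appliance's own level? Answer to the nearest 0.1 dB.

62.8 dB SPL

Background correction is a power subtraction:
L_src = 10·log₁₀(10^(64.3/10) − 10^(59.0/10)) = 10·log₁₀(1897000) = 62.8 dB SPL.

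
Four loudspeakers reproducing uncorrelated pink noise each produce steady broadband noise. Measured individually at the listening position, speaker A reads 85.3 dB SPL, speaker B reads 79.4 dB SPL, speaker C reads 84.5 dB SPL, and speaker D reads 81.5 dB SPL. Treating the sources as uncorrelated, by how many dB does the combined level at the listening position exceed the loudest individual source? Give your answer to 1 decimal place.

4.0 dB

Add the sources as powers (linear), then convert back to dB:
L_total = 10·log₁₀(10^(85.3/10) + 10^(79.4/10) + 10^(84.5/10) + 10^(81.5/10)) = 89.29 dB SPL.
Excess over the loudest (85.3 dB): 89.29 − 85.3 = 4.0 dB.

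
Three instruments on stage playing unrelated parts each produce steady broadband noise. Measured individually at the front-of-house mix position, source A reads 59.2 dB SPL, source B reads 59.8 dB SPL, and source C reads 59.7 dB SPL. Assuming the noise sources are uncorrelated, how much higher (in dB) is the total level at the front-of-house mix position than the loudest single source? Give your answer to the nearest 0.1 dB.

Add the sources as powers (linear), then convert back to dB:
L_total = 10·log₁₀(10^(59.2/10) + 10^(59.8/10) + 10^(59.7/10)) = 64.35 dB SPL.
Excess over the loudest (59.8 dB): 64.35 − 59.8 = 4.5 dB.

4.5 dB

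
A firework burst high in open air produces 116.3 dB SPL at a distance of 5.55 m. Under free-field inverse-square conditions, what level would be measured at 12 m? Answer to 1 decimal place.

For a point source in a free field, ΔL = −20·log₁₀(d₂/d₁).
ΔL = −20·log₁₀(12/5.55) = -6.70 dB, so L₂ = 116.3 + (-6.70) = 109.6 dB SPL.

109.6 dB SPL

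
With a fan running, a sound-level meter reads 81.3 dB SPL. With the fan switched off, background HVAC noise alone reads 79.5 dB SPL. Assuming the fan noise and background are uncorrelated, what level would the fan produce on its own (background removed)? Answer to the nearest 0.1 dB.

Subtract intensities: L_src = 10·log₁₀(10^(L_total/10) − 10^(L_bg/10)).
L_src = 10·log₁₀(10^(81.3/10) − 10^(79.5/10)) = 10·log₁₀(45770000) = 76.6 dB SPL.

76.6 dB SPL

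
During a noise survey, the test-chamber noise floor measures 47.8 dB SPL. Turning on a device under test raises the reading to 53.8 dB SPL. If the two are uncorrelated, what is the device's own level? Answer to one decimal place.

Remove the background by subtracting linear intensities:
L_src = 10·log₁₀(10^(53.8/10) − 10^(47.8/10)) = 10·log₁₀(179600) = 52.5 dB SPL.

52.5 dB SPL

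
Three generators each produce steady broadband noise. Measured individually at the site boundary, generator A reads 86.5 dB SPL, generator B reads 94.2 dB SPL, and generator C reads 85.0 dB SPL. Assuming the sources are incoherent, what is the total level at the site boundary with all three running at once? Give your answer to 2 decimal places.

Add the sources as powers (linear), then convert back to dB:
L_total = 10·log₁₀(10^(86.5/10) + 10^(94.2/10) + 10^(85.0/10)) = 10·log₁₀(3393000000) = 95.31 dB SPL.

95.31 dB SPL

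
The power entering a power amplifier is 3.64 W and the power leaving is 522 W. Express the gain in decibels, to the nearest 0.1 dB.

21.6 dB

Power ratio → dB uses the 10·log₁₀ form:
10·log₁₀(522/3.64) = 10·log₁₀(143.4) = 21.6 dB.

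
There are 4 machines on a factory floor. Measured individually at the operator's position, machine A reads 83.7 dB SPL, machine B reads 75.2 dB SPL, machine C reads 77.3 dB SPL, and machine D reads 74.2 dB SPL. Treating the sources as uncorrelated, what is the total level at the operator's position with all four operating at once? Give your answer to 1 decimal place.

Add the sources as powers (linear), then convert back to dB:
L_total = 10·log₁₀(10^(83.7/10) + 10^(75.2/10) + 10^(77.3/10) + 10^(74.2/10)) = 10·log₁₀(347500000) = 85.4 dB SPL.

85.4 dB SPL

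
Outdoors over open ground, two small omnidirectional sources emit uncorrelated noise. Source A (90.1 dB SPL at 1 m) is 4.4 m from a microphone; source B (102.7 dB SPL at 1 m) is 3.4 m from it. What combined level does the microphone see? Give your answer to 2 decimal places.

At the listener: L_A = 90.1 − 20·log₁₀(4.4) = 77.231 dB; L_B = 102.7 − 20·log₁₀(3.4) = 92.070 dB.
Combined: 10·log₁₀(10^(77.231/10)+10^(92.070/10)) = 92.21 dB SPL.

92.21 dB SPL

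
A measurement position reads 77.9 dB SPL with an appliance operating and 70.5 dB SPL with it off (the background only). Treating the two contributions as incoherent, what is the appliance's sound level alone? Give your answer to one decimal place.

Remove the background by subtracting linear intensities:
L_src = 10·log₁₀(10^(77.9/10) − 10^(70.5/10)) = 10·log₁₀(50440000) = 77.0 dB SPL.

77.0 dB SPL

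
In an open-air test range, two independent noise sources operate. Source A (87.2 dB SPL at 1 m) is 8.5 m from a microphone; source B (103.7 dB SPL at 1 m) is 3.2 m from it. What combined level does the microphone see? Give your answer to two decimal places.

93.61 dB SPL

At the listener: L_A = 87.2 − 20·log₁₀(8.5) = 68.612 dB; L_B = 103.7 − 20·log₁₀(3.2) = 93.597 dB.
Combined: 10·log₁₀(10^(68.612/10)+10^(93.597/10)) = 93.61 dB SPL.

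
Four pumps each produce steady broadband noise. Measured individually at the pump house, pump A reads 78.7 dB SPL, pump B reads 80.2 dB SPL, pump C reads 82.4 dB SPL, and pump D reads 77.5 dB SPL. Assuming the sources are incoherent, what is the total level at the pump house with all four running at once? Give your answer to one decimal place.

Incoherent sources sum as intensities:
L_total = 10·log₁₀(10^(78.7/10) + 10^(80.2/10) + 10^(82.4/10) + 10^(77.5/10)) = 10·log₁₀(408900000) = 86.1 dB SPL.

86.1 dB SPL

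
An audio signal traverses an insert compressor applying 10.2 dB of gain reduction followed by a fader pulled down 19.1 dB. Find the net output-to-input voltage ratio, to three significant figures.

Net gain = (−10.2) + (−19.1) = -29.3 dB.
Voltage ratio = 10^(-29.3/20) = 0.0343.

0.0343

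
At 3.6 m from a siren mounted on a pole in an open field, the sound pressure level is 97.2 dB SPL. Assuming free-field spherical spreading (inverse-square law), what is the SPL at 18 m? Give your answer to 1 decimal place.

Free-field point source: level drops by 20·log₁₀ of the distance ratio.
ΔL = −20·log₁₀(18/3.6) = -13.98 dB, so L₂ = 97.2 + (-13.98) = 83.2 dB SPL.

83.2 dB SPL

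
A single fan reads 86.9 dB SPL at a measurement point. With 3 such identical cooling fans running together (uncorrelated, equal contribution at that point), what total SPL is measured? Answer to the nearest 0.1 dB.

3 equal incoherent sources raise the level by 10·log₁₀(3) = 4.77 dB.
L_total = 86.9 + 4.77 = 91.7 dB SPL.

91.7 dB SPL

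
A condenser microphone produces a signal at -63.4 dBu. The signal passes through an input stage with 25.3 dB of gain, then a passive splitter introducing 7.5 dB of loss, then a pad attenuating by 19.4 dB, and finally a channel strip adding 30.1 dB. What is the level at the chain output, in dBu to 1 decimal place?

-34.9 dBu

Gain stages sum in dB:
-63.4 + 25.3 − 7.5 − 19.4 + 30.1 = -34.9 dBu.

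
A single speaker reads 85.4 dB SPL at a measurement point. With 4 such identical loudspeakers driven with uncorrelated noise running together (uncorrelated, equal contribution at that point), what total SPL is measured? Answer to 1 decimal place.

91.4 dB SPL

4 equal incoherent sources raise the level by 10·log₁₀(4) = 6.02 dB.
L_total = 85.4 + 6.02 = 91.4 dB SPL.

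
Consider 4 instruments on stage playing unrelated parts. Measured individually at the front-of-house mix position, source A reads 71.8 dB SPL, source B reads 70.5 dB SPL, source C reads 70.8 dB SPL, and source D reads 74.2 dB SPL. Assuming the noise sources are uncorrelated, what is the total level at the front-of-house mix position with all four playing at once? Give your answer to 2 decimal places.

Uncorrelated sources add in intensity (power), not in dB.
L_total = 10·log₁₀(10^(71.8/10) + 10^(70.5/10) + 10^(70.8/10) + 10^(74.2/10)) = 10·log₁₀(64680000) = 78.11 dB SPL.

78.11 dB SPL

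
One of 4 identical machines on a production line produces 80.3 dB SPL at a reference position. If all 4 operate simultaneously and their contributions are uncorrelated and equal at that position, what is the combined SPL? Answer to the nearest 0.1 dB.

4 equal incoherent sources raise the level by 10·log₁₀(4) = 6.02 dB.
L_total = 80.3 + 6.02 = 86.3 dB SPL.

86.3 dB SPL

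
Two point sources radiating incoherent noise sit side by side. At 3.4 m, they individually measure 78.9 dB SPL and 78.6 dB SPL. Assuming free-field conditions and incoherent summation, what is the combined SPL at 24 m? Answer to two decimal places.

64.79 dB SPL

Combined at 3.4 m: 10·log₁₀(10^(78.9/10)+10^(78.6/10)) = 81.763 dB SPL.
Then apply −20·log₁₀(24/3.4) = -16.975 dB → 64.79 dB SPL.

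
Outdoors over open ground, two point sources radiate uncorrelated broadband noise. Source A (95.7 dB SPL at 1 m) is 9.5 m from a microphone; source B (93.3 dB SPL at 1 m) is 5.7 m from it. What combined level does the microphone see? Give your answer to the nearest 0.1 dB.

80.3 dB SPL

At the listener: L_A = 95.7 − 20·log₁₀(9.5) = 76.15 dB; L_B = 93.3 − 20·log₁₀(5.7) = 78.18 dB.
Combined: 10·log₁₀(10^(76.15/10)+10^(78.18/10)) = 80.3 dB SPL.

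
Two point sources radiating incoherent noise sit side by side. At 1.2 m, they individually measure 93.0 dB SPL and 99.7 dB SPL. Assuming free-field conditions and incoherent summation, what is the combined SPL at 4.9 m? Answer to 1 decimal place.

88.3 dB SPL

Combined at 1.2 m: 10·log₁₀(10^(93.0/10)+10^(99.7/10)) = 100.54 dB SPL.
Then apply −20·log₁₀(4.9/1.2) = -12.22 dB → 88.3 dB SPL.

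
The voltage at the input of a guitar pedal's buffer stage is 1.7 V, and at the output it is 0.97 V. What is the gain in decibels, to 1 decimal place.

Voltage is an amplitude quantity, so gain = 20·log₁₀(V_out/V_in).
20·log₁₀(0.97/1.7) = 20·log₁₀(0.5706) = -4.9 dB.

-4.9 dB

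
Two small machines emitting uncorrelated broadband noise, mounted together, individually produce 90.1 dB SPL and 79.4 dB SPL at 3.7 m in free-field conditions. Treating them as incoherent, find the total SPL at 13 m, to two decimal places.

79.54 dB SPL

Combined at 3.7 m: 10·log₁₀(10^(90.1/10)+10^(79.4/10)) = 90.455 dB SPL.
Then apply −20·log₁₀(13/3.7) = -10.915 dB → 79.54 dB SPL.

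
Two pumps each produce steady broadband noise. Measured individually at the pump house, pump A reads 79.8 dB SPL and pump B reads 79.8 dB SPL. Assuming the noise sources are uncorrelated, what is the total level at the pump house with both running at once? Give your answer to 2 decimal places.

82.81 dB SPL

Add the sources as powers (linear), then convert back to dB:
L_total = 10·log₁₀(10^(79.8/10) + 10^(79.8/10)) = 10·log₁₀(191000000) = 82.81 dB SPL.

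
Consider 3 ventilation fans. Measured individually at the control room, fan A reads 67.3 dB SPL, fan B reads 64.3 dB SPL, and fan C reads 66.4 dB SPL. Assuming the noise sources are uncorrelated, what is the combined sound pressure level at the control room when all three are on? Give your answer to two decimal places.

Incoherent sources sum as intensities:
L_total = 10·log₁₀(10^(67.3/10) + 10^(64.3/10) + 10^(66.4/10)) = 10·log₁₀(12430000) = 70.94 dB SPL.

70.94 dB SPL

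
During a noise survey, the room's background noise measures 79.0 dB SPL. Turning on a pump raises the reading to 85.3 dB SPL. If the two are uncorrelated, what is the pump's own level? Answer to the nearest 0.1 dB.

84.1 dB SPL

Subtract intensities: L_src = 10·log₁₀(10^(L_total/10) − 10^(L_bg/10)).
L_src = 10·log₁₀(10^(85.3/10) − 10^(79.0/10)) = 10·log₁₀(259400000) = 84.1 dB SPL.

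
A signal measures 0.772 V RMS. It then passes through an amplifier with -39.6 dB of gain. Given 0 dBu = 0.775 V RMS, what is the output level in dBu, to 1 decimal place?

Input level: 20·log₁₀(0.772/0.775) = -0.03 dBu.
Output: -0.03 − 39.6 = -39.6 dBu.

-39.6 dBu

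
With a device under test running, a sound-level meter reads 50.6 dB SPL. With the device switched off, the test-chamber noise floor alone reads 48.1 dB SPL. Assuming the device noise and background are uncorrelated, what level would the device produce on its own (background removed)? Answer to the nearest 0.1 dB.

47.0 dB SPL

Remove the background by subtracting linear intensities:
L_src = 10·log₁₀(10^(50.6/10) − 10^(48.1/10)) = 10·log₁₀(50250) = 47.0 dB SPL.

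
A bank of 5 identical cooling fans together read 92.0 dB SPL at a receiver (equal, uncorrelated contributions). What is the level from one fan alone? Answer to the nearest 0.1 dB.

5 equal incoherent sources add 10·log₁₀(5) = 6.99 dB over one source.
L_one = 92.0 − 6.99 = 85.0 dB SPL.

85.0 dB SPL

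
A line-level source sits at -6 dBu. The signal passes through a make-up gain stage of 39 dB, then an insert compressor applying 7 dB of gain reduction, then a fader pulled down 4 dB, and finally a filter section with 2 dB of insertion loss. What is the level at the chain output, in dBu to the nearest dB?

Cascaded gains and losses add directly in dB.
-6 + 39 − 7 − 4 − 2 = +20 dBu.

+20 dBu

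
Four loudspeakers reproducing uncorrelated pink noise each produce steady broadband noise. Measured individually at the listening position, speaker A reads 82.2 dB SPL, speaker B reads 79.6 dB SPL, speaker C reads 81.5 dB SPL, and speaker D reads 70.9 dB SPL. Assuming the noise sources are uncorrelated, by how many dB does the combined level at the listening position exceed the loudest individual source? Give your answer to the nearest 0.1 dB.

Incoherent sources sum as intensities:
L_total = 10·log₁₀(10^(82.2/10) + 10^(79.6/10) + 10^(81.5/10) + 10^(70.9/10)) = 86.14 dB SPL.
Excess over the loudest (82.2 dB): 86.14 − 82.2 = 3.9 dB.

3.9 dB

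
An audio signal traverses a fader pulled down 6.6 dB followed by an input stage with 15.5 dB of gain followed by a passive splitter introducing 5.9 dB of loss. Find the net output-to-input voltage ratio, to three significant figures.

Net gain = (−6.6) + 15.5 + (−5.9) = 3.0 dB.
Voltage ratio = 10^(3.0/20) = 1.41.

1.41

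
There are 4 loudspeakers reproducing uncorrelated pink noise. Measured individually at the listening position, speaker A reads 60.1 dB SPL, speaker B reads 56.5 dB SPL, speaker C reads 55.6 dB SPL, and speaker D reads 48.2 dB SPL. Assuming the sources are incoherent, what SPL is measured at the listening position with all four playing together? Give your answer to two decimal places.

Uncorrelated sources add in intensity (power), not in dB.
L_total = 10·log₁₀(10^(60.1/10) + 10^(56.5/10) + 10^(55.6/10) + 10^(48.2/10)) = 10·log₁₀(1899000) = 62.79 dB SPL.

62.79 dB SPL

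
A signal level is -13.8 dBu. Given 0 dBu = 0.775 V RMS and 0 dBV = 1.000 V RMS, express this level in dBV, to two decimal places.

-16.01 dBV

The offset between the scales is 20·log₁₀(0.775/1.000) = −2.214 dB.
So dBV = -13.8 − 2.214 = -16.01 dBV.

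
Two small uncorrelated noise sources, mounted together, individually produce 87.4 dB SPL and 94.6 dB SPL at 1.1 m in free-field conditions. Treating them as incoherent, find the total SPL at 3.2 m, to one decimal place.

86.1 dB SPL

Combined at 1.1 m: 10·log₁₀(10^(87.4/10)+10^(94.6/10)) = 95.36 dB SPL.
Then apply −20·log₁₀(3.2/1.1) = -9.28 dB → 86.1 dB SPL.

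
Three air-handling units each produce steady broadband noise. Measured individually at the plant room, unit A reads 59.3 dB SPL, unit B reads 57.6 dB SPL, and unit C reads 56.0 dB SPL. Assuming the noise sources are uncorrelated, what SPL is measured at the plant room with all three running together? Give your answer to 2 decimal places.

Uncorrelated sources add in intensity (power), not in dB.
L_total = 10·log₁₀(10^(59.3/10) + 10^(57.6/10) + 10^(56.0/10)) = 10·log₁₀(1825000) = 62.61 dB SPL.

62.61 dB SPL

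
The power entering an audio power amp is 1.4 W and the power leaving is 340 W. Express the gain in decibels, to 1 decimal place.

23.9 dB

Power ratio → dB uses the 10·log₁₀ form:
10·log₁₀(340/1.4) = 10·log₁₀(242.9) = 23.9 dB.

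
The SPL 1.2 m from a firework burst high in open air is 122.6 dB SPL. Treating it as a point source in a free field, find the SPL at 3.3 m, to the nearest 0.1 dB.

For a point source in a free field, ΔL = −20·log₁₀(d₂/d₁).
ΔL = −20·log₁₀(3.3/1.2) = -8.79 dB, so L₂ = 122.6 + (-8.79) = 113.8 dB SPL.

113.8 dB SPL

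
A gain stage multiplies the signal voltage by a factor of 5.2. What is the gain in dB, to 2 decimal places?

For a voltage ratio, dB = 20·log₁₀(V₂/V₁).
20·log₁₀(5.2) = 14.32 dB.

14.32 dB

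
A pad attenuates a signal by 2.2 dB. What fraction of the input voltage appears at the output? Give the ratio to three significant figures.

0.776

Voltage ratio = 10^(dB/20).
10^(-2.2/20) = 10^(-0.1100) = 0.776.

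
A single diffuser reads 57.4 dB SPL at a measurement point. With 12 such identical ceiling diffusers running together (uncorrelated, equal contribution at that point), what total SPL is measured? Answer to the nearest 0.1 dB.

68.2 dB SPL

12 equal incoherent sources raise the level by 10·log₁₀(12) = 10.79 dB.
L_total = 57.4 + 10.79 = 68.2 dB SPL.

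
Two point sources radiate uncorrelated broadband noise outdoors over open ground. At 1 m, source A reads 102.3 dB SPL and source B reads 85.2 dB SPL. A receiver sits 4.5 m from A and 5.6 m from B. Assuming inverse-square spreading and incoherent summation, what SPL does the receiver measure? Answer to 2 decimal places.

89.29 dB SPL

At the listener: L_A = 102.3 − 20·log₁₀(4.5) = 89.236 dB; L_B = 85.2 − 20·log₁₀(5.6) = 70.236 dB.
Combined: 10·log₁₀(10^(89.236/10)+10^(70.236/10)) = 89.29 dB SPL.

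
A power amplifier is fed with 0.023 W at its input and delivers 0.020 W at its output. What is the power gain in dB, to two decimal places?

-0.61 dB

Power is a power quantity, so gain = 10·log₁₀(P_out/P_in).
10·log₁₀(0.020/0.023) = 10·log₁₀(0.8696) = -0.61 dB.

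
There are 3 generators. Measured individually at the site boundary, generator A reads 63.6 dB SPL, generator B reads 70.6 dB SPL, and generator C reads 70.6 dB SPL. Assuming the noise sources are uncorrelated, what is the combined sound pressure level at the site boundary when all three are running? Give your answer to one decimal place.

Uncorrelated sources add in intensity (power), not in dB.
L_total = 10·log₁₀(10^(63.6/10) + 10^(70.6/10) + 10^(70.6/10)) = 10·log₁₀(25250000) = 74.0 dB SPL.

74.0 dB SPL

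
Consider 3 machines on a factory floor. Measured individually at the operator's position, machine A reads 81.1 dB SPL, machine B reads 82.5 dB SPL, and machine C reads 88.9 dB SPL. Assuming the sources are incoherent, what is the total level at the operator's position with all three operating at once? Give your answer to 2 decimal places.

Incoherent sources sum as intensities:
L_total = 10·log₁₀(10^(81.1/10) + 10^(82.5/10) + 10^(88.9/10)) = 10·log₁₀(1083000000) = 90.35 dB SPL.

90.35 dB SPL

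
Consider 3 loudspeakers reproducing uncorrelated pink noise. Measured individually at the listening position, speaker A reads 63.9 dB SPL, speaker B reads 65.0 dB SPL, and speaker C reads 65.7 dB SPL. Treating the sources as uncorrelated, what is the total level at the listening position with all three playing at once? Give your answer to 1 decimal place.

Uncorrelated sources add in intensity (power), not in dB.
L_total = 10·log₁₀(10^(63.9/10) + 10^(65.0/10) + 10^(65.7/10)) = 10·log₁₀(9332000) = 69.7 dB SPL.

69.7 dB SPL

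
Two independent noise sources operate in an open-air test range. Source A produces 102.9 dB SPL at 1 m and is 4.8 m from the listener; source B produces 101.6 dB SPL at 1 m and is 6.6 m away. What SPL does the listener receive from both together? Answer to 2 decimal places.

90.71 dB SPL

At the listener: L_A = 102.9 − 20·log₁₀(4.8) = 89.275 dB; L_B = 101.6 − 20·log₁₀(6.6) = 85.209 dB.
Combined: 10·log₁₀(10^(89.275/10)+10^(85.209/10)) = 90.71 dB SPL.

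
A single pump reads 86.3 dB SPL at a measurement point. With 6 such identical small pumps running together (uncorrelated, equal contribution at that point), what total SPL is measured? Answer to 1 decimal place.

6 equal incoherent sources raise the level by 10·log₁₀(6) = 7.78 dB.
L_total = 86.3 + 7.78 = 94.1 dB SPL.

94.1 dB SPL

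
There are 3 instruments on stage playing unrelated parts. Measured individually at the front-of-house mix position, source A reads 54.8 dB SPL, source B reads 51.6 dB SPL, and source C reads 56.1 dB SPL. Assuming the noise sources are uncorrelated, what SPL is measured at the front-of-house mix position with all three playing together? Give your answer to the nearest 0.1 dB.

59.3 dB SPL

Uncorrelated sources add in intensity (power), not in dB.
L_total = 10·log₁₀(10^(54.8/10) + 10^(51.6/10) + 10^(56.1/10)) = 10·log₁₀(853900) = 59.3 dB SPL.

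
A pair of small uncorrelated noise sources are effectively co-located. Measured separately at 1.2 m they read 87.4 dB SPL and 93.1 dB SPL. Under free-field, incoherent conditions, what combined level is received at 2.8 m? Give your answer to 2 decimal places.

86.78 dB SPL

Combined at 1.2 m: 10·log₁₀(10^(87.4/10)+10^(93.1/10)) = 94.135 dB SPL.
Then apply −20·log₁₀(2.8/1.2) = -7.360 dB → 86.78 dB SPL.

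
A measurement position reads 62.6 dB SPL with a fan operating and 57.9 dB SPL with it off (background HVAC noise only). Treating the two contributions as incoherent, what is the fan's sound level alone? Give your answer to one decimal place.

60.8 dB SPL

Background correction is a power subtraction:
L_src = 10·log₁₀(10^(62.6/10) − 10^(57.9/10)) = 10·log₁₀(1203000) = 60.8 dB SPL.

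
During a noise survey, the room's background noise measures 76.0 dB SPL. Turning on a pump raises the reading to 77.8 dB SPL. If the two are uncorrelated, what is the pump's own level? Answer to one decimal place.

Remove the background by subtracting linear intensities:
L_src = 10·log₁₀(10^(77.8/10) − 10^(76.0/10)) = 10·log₁₀(20450000) = 73.1 dB SPL.

73.1 dB SPL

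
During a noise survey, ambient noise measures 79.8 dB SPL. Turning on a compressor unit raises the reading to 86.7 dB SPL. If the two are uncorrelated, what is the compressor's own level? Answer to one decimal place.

Remove the background by subtracting linear intensities:
L_src = 10·log₁₀(10^(86.7/10) − 10^(79.8/10)) = 10·log₁₀(372200000) = 85.7 dB SPL.

85.7 dB SPL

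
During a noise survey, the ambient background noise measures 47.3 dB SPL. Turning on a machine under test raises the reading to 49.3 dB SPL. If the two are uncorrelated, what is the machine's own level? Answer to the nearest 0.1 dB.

45.0 dB SPL

Background correction is a power subtraction:
L_src = 10·log₁₀(10^(49.3/10) − 10^(47.3/10)) = 10·log₁₀(31410) = 45.0 dB SPL.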